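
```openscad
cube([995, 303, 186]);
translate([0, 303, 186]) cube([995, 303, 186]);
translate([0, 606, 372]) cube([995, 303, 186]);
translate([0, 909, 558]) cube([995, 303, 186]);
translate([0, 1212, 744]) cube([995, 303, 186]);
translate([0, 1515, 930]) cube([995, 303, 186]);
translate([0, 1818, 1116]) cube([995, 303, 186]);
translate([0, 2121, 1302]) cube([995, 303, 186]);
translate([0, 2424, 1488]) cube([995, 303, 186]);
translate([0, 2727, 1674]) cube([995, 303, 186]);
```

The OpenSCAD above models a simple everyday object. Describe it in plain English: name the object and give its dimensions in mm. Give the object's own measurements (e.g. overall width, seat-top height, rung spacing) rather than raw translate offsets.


A straight staircase of 10 solid steps. Each step is 995 mm wide (x), 303 mm deep (y, the going) and 186 mm tall (the rise). The first step rests on the floor; each subsequent step sits one going further in +y and one rise higher in +z, directly behind and above the previous step with no overlap.


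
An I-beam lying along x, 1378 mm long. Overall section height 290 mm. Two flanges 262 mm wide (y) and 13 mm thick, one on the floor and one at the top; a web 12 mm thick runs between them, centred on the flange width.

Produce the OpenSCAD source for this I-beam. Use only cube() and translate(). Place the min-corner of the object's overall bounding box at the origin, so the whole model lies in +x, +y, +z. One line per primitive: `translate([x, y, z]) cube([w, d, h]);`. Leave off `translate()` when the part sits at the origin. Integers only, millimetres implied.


cube([1378, 262, 13]);
translate([0, 125, 13]) cube([1378, 12, 264]);
translate([0, 0, 277]) cube([1378, 262, 13]);


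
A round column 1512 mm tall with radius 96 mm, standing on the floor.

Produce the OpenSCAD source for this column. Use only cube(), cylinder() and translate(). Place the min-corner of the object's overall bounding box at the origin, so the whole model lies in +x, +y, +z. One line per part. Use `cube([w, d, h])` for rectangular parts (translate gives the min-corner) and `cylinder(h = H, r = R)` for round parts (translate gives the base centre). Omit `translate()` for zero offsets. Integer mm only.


translate([96, 96, 0]) cylinder(h = 1512, r = 96);


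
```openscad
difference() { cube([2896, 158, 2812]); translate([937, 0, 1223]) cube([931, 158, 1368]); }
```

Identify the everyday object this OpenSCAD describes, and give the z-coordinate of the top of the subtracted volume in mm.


A wall with a window opening. The window head height is 2591 mm.

A wall with a rectangular opening subtracted — a window. Sill at z = 1223, opening 1368 mm tall, so the head is at 1223 + 1368 = 2591 mm.


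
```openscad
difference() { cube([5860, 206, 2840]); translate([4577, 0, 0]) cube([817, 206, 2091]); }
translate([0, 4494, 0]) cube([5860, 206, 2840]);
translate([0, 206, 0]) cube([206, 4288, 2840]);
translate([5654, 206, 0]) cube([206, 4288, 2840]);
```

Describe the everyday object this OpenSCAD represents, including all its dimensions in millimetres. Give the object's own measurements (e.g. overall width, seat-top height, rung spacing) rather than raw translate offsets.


A single room: four walls, each 2840 mm tall and 206 mm thick, enclosing an outside footprint 5860×4700 mm (x × y), no floor or roof. The front and back walls (−y and +y sides) run the full x-width; the side walls fit between their inner faces. A door opening 817 mm wide and 2091 mm tall is cut through the front wall from the floor up, its −x edge 4577 mm from the wall's −x end.


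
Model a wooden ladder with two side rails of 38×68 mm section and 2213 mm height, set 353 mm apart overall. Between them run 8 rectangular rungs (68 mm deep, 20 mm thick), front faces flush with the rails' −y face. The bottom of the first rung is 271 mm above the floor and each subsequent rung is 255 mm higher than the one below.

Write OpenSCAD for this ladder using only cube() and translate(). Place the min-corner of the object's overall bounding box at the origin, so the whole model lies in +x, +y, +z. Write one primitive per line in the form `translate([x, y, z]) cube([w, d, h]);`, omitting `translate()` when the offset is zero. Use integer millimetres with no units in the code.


cube([38, 68, 2213]);
translate([315, 0, 0]) cube([38, 68, 2213]);
translate([38, 0, 271]) cube([277, 68, 20]);
translate([38, 0, 526]) cube([277, 68, 20]);
translate([38, 0, 781]) cube([277, 68, 20]);
translate([38, 0, 1036]) cube([277, 68, 20]);
translate([38, 0, 1291]) cube([277, 68, 20]);
translate([38, 0, 1546]) cube([277, 68, 20]);
translate([38, 0, 1801]) cube([277, 68, 20]);
translate([38, 0, 2056]) cube([277, 68, 20]);


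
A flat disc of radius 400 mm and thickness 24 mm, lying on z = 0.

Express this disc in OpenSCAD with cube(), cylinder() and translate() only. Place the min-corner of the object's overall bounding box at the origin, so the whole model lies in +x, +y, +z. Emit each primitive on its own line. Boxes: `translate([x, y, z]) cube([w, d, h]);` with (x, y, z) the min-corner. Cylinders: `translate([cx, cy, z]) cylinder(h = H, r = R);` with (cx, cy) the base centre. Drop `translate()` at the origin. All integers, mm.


translate([400, 400, 0]) cylinder(h = 24, r = 400);


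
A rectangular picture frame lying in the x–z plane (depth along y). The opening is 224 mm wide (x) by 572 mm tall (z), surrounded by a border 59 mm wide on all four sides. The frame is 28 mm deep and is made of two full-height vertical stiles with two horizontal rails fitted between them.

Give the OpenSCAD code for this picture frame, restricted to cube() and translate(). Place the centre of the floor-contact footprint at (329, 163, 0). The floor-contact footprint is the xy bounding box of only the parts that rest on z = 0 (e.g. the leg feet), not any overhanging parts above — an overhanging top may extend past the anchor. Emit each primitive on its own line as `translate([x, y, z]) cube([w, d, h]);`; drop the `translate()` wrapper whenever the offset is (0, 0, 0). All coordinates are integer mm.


translate([158, 149, 0]) cube([59, 28, 690]);
translate([441, 149, 0]) cube([59, 28, 690]);
translate([217, 149, 0]) cube([224, 28, 59]);
translate([217, 149, 631]) cube([224, 28, 59]);


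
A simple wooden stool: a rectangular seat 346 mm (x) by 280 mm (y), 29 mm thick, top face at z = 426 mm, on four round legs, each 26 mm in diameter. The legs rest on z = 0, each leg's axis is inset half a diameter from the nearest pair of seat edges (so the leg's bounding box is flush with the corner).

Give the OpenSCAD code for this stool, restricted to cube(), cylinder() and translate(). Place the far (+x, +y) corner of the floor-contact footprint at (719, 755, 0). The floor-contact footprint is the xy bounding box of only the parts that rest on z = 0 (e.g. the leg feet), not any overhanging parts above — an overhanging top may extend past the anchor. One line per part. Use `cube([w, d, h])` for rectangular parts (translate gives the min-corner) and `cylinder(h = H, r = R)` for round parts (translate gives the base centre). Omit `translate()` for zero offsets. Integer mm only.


translate([373, 475, 397]) cube([346, 280, 29]);
translate([386, 488, 0]) cylinder(h = 397, r = 13);
translate([706, 488, 0]) cylinder(h = 397, r = 13);
translate([386, 742, 0]) cylinder(h = 397, r = 13);
translate([706, 742, 0]) cylinder(h = 397, r = 13);


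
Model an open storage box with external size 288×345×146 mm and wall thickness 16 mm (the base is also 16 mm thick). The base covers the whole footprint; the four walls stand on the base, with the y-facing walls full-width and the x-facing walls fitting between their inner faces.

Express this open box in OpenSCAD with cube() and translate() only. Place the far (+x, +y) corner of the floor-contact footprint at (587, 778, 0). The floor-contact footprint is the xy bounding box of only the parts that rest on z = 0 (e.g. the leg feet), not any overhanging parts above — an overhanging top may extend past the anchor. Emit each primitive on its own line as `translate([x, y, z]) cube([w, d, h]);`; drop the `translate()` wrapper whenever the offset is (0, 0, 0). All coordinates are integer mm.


translate([299, 433, 0]) cube([288, 345, 16]);
translate([299, 433, 16]) cube([288, 16, 130]);
translate([299, 762, 16]) cube([288, 16, 130]);
translate([299, 449, 16]) cube([16, 313, 130]);
translate([571, 449, 16]) cube([16, 313, 130]);


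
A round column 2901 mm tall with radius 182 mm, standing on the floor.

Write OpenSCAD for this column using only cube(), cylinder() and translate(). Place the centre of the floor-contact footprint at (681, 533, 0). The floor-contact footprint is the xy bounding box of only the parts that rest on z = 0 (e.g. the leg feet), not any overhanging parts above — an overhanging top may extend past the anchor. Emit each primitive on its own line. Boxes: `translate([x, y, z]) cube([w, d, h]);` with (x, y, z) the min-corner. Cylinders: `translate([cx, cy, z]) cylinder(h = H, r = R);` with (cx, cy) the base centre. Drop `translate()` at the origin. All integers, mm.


translate([681, 533, 0]) cylinder(h = 2901, r = 182);


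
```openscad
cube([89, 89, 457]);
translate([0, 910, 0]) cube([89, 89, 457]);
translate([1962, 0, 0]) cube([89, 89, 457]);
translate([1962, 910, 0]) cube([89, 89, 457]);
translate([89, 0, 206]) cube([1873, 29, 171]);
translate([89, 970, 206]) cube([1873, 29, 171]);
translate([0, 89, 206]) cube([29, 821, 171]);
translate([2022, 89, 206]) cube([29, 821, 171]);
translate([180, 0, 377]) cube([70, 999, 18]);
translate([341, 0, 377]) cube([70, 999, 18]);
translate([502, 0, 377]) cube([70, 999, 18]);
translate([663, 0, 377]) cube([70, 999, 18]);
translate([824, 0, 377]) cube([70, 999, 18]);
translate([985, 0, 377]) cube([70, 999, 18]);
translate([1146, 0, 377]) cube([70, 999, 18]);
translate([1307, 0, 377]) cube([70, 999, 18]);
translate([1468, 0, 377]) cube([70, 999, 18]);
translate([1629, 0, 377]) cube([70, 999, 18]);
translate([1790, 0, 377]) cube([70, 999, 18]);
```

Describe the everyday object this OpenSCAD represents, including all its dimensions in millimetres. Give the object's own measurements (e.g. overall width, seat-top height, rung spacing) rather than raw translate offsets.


A bed frame 2051 mm long (x) by 999 mm wide (y). Four 89×89 mm corner posts, 457 mm tall, at the corners of the footprint. Four rails of 29 mm thickness and 171 mm height run between adjacent posts with their undersides at z = 206 mm, their outer faces flush with the outside of the frame (the two x-running rails run between the posts' inner faces; the two y-running rails run between the posts' inner faces). 11 slats, each 70 mm wide (x) and 18 mm thick, lie across the top of the two x-running rails, running the full 999 mm width of the frame in y; along x they sit between the end posts with a 91 mm gap after the −x posts and between neighbouring slats, leaving 102 mm before the +x posts.


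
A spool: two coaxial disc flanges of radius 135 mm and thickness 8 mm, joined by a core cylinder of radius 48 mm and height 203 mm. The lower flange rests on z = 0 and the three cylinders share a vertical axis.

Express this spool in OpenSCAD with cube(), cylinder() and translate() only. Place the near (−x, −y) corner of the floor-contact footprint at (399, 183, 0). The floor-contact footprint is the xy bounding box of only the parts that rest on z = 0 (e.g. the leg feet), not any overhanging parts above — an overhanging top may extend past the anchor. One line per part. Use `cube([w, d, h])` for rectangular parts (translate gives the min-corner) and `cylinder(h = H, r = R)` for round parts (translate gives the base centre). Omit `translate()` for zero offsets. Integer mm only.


translate([534, 318, 0]) cylinder(h = 8, r = 135);
translate([534, 318, 8]) cylinder(h = 203, r = 48);
translate([534, 318, 211]) cylinder(h = 8, r = 135);


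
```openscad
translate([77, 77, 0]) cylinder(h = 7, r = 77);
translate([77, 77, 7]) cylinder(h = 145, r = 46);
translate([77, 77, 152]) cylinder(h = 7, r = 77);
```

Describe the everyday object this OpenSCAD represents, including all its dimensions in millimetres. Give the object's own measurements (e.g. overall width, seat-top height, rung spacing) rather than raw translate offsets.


A spool: two coaxial disc flanges of radius 77 mm and thickness 7 mm, joined by a core cylinder of radius 46 mm and height 145 mm. The lower flange rests on z = 0 and the three cylinders share a vertical axis.


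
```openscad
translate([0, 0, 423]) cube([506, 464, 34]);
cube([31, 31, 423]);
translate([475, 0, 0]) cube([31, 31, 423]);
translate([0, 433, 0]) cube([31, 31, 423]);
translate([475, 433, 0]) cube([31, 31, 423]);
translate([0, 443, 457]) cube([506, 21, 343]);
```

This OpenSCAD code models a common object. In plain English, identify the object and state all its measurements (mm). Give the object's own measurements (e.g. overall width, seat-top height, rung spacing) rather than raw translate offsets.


A chair. The seat is a 506×464×34 mm slab with its top at z = 457 mm, on four 31×31 mm corner legs (flush with the seat edges, standing on z = 0). A flat backrest 21 mm thick, 343 mm tall, spans the full seat width and rises from the seat top along its +y edge, rear face flush with the rear of the seat.


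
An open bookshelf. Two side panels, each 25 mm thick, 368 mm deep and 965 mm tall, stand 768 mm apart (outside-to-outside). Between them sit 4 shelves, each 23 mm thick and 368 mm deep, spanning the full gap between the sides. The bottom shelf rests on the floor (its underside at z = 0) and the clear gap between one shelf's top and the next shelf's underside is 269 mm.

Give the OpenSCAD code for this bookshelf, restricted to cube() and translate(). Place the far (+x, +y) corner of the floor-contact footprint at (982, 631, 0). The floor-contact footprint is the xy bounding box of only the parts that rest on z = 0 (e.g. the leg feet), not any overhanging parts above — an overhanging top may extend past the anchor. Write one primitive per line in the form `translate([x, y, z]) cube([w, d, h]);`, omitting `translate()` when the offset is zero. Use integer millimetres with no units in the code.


translate([214, 263, 0]) cube([25, 368, 965]);
translate([957, 263, 0]) cube([25, 368, 965]);
translate([239, 263, 0]) cube([718, 368, 23]);
translate([239, 263, 292]) cube([718, 368, 23]);
translate([239, 263, 584]) cube([718, 368, 23]);
translate([239, 263, 876]) cube([718, 368, 23]);


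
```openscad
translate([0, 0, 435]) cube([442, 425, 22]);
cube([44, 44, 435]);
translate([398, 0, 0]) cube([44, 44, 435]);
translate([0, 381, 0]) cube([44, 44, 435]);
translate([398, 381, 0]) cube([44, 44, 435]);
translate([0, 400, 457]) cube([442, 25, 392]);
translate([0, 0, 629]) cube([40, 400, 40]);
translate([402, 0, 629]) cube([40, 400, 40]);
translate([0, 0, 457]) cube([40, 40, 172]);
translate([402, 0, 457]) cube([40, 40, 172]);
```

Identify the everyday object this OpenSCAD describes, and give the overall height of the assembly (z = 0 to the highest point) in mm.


A chair. The overall height is 849 mm.

A slab on four corner posts with a tall panel at the back — a chair. The seat slab sits at z = 435 with thickness 22, and the 392 mm backrest starts at the seat top, so the overall height is 435 + 22 + 392 = 849 mm.


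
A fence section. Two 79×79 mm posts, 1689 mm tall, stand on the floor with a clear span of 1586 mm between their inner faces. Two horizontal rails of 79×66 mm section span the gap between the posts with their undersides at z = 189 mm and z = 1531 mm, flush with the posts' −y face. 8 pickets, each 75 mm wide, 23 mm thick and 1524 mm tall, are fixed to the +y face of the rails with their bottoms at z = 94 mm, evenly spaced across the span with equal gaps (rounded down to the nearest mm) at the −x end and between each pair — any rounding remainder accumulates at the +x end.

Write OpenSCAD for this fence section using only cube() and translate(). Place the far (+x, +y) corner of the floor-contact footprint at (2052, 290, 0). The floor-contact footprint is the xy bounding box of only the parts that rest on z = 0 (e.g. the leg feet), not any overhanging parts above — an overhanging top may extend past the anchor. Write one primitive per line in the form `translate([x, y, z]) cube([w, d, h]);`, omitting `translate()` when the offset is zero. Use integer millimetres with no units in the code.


translate([308, 211, 0]) cube([79, 79, 1689]);
translate([1973, 211, 0]) cube([79, 79, 1689]);
translate([387, 211, 189]) cube([1586, 79, 66]);
translate([387, 211, 1531]) cube([1586, 79, 66]);
translate([496, 290, 94]) cube([75, 23, 1524]);
translate([680, 290, 94]) cube([75, 23, 1524]);
translate([864, 290, 94]) cube([75, 23, 1524]);
translate([1048, 290, 94]) cube([75, 23, 1524]);
translate([1232, 290, 94]) cube([75, 23, 1524]);
translate([1416, 290, 94]) cube([75, 23, 1524]);
translate([1600, 290, 94]) cube([75, 23, 1524]);
translate([1784, 290, 94]) cube([75, 23, 1524]);


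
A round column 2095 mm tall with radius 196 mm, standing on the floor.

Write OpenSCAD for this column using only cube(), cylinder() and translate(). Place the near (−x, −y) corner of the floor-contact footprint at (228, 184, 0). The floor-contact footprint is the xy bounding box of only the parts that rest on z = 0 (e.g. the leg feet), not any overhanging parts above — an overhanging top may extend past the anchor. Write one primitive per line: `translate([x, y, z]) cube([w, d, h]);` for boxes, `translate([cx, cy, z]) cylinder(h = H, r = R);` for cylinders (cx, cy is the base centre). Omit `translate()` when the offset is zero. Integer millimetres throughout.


translate([424, 380, 0]) cylinder(h = 2095, r = 196);


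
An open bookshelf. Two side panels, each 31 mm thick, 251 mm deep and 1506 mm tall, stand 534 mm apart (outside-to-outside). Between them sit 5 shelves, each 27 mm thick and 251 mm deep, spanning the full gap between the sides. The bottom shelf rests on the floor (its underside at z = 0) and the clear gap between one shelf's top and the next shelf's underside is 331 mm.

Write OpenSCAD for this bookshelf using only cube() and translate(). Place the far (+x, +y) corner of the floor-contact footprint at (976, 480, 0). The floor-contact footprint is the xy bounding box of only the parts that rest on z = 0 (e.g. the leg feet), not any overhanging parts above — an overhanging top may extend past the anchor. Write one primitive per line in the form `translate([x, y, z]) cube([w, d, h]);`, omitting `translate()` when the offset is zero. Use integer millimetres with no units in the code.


translate([442, 229, 0]) cube([31, 251, 1506]);
translate([945, 229, 0]) cube([31, 251, 1506]);
translate([473, 229, 0]) cube([472, 251, 27]);
translate([473, 229, 358]) cube([472, 251, 27]);
translate([473, 229, 716]) cube([472, 251, 27]);
translate([473, 229, 1074]) cube([472, 251, 27]);
translate([473, 229, 1432]) cube([472, 251, 27]);


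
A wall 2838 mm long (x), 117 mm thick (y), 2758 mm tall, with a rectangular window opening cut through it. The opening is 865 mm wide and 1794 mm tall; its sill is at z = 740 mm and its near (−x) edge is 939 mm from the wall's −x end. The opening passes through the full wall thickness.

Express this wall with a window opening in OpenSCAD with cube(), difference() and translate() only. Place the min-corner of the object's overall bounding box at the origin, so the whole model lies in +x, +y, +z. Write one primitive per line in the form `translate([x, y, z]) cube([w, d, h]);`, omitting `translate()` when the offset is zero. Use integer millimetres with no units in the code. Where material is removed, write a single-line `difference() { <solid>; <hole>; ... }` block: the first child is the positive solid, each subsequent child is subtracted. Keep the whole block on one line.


difference() { cube([2838, 117, 2758]); translate([939, 0, 740]) cube([865, 117, 1794]); }


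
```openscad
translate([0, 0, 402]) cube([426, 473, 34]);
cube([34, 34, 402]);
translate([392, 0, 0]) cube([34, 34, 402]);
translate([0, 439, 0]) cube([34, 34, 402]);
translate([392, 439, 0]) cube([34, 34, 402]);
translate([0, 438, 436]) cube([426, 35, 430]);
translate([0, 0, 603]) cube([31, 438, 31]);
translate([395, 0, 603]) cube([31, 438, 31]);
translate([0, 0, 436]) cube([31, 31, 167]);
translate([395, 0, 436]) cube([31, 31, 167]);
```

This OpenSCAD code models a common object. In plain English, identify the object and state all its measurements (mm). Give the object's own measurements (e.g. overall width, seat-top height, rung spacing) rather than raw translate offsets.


A chair. The seat is a 426×473×34 mm slab with its top at z = 436 mm, on four 34×34 mm corner legs (flush with the seat edges, standing on z = 0). A flat backrest 35 mm thick, 430 mm tall, spans the full seat width and rises from the seat top along its +y edge, rear face flush with the rear of the seat. Two armrests of 31×31 mm section run along each side from the seat's front edge to the front of the backrest, top faces 198 mm above the seat top and outer faces flush with the seat's x-edges; a 31×31 mm post under the front of each armrest stands on the seat at the front corner.


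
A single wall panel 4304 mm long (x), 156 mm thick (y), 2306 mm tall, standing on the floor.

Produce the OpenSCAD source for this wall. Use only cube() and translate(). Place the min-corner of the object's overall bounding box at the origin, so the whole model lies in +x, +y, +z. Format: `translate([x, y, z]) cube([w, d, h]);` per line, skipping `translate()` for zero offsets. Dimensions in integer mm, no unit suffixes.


cube([4304, 156, 2306]);


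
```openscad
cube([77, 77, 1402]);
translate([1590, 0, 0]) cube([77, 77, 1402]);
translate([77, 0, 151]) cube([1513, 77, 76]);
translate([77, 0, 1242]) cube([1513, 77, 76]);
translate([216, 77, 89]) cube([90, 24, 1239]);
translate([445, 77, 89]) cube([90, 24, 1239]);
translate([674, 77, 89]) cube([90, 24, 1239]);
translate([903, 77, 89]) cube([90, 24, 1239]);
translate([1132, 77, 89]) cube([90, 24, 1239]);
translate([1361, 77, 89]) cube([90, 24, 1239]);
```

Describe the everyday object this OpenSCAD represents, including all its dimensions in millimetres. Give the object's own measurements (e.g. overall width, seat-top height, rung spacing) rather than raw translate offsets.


A fence section. Two 77×77 mm posts, 1402 mm tall, stand on the floor with a clear span of 1513 mm between their inner faces. Two horizontal rails of 77×76 mm section span the gap between the posts with their undersides at z = 151 mm and z = 1242 mm, flush with the posts' −y face. 6 pickets, each 90 mm wide, 24 mm thick and 1239 mm tall, are fixed to the +y face of the rails with their bottoms at z = 89 mm, spaced across the span with a 139 mm gap after the −x post and between neighbouring pickets and before the +x post.


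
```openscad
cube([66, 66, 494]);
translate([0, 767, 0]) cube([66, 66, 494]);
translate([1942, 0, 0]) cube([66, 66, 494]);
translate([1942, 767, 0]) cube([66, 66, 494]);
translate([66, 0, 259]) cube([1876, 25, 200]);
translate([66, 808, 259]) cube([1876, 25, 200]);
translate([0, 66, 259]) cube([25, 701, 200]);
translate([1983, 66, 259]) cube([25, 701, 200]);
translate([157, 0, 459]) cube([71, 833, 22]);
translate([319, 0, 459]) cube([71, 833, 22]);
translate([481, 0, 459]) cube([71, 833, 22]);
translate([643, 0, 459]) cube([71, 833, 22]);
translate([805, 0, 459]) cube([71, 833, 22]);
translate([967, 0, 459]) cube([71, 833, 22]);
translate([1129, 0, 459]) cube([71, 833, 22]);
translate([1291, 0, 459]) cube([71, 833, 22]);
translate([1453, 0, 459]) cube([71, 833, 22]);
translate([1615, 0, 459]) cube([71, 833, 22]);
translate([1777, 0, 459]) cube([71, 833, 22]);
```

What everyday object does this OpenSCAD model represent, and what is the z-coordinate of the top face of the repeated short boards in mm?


A bed frame. The slat-top height is 481 mm.

Four posts, four rails, and a row of slats — a bed frame. Slats sit on the rails at z = 259 + 200 = 459; with slat thickness 22, the top is 481 mm.


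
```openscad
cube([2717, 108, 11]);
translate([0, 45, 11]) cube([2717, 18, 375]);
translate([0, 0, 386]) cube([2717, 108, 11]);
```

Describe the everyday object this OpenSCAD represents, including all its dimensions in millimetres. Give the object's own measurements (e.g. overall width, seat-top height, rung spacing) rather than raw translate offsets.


An I-beam lying along x, 2717 mm long. Overall section height 397 mm. Two flanges 108 mm wide (y) and 11 mm thick, one on the floor and one at the top; a web 18 mm thick runs between them, centred on the flange width.


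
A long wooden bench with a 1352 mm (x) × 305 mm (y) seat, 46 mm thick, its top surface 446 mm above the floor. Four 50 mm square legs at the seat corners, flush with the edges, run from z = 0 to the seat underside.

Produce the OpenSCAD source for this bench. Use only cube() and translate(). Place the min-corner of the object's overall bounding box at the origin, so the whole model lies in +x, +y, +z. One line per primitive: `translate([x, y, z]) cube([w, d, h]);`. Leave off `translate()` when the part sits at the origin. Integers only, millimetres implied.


translate([0, 0, 400]) cube([1352, 305, 46]);
cube([50, 50, 400]);
translate([0, 255, 0]) cube([50, 50, 400]);
translate([1302, 0, 0]) cube([50, 50, 400]);
translate([1302, 255, 0]) cube([50, 50, 400]);


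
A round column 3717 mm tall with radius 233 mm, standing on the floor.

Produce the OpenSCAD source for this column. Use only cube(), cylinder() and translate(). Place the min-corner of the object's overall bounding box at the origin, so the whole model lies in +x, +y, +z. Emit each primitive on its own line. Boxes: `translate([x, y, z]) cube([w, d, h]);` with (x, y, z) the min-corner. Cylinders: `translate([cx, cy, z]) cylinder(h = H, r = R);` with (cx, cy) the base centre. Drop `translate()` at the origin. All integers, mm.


translate([233, 233, 0]) cylinder(h = 3717, r = 233);


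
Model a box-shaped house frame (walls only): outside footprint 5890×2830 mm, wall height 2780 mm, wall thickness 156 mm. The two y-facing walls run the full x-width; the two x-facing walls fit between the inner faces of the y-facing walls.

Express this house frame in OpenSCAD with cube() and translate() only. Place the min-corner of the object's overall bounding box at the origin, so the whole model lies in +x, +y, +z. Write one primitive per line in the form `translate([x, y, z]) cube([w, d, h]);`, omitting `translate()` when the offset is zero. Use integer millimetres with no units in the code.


cube([5890, 156, 2780]);
translate([0, 2674, 0]) cube([5890, 156, 2780]);
translate([0, 156, 0]) cube([156, 2518, 2780]);
translate([5734, 156, 0]) cube([156, 2518, 2780]);


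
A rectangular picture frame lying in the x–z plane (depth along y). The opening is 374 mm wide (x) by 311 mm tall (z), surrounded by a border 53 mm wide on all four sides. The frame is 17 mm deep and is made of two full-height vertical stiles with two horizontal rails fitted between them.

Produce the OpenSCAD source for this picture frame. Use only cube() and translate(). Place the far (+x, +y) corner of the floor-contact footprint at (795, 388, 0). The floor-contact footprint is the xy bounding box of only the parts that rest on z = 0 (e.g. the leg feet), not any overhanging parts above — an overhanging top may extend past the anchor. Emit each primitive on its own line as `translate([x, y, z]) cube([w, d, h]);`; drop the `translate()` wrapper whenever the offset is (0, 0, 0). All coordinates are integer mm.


translate([315, 371, 0]) cube([53, 17, 417]);
translate([742, 371, 0]) cube([53, 17, 417]);
translate([368, 371, 0]) cube([374, 17, 53]);
translate([368, 371, 364]) cube([374, 17, 53]);


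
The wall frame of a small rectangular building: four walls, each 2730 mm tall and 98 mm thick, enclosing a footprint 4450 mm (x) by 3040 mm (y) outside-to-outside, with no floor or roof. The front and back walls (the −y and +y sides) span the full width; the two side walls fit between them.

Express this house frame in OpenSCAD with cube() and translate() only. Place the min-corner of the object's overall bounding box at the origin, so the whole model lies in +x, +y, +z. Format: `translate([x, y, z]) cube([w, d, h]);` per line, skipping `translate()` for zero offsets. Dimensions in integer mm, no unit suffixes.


cube([4450, 98, 2730]);
translate([0, 2942, 0]) cube([4450, 98, 2730]);
translate([0, 98, 0]) cube([98, 2844, 2730]);
translate([4352, 98, 0]) cube([98, 2844, 2730]);


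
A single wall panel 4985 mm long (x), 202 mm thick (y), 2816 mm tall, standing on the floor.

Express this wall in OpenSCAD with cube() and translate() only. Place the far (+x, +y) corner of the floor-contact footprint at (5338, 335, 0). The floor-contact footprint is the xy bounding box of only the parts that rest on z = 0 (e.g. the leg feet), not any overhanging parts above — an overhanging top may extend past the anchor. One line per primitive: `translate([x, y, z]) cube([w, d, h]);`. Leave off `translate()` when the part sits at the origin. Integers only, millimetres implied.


translate([353, 133, 0]) cube([4985, 202, 2816]);


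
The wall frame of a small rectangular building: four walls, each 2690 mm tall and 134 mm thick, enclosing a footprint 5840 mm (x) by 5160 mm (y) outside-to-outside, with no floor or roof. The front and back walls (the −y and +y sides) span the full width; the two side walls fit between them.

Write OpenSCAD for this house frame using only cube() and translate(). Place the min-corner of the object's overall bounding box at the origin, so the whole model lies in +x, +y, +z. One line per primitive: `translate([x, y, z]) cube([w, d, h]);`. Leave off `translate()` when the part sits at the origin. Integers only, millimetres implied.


cube([5840, 134, 2690]);
translate([0, 5026, 0]) cube([5840, 134, 2690]);
translate([0, 134, 0]) cube([134, 4892, 2690]);
translate([5706, 134, 0]) cube([134, 4892, 2690]);


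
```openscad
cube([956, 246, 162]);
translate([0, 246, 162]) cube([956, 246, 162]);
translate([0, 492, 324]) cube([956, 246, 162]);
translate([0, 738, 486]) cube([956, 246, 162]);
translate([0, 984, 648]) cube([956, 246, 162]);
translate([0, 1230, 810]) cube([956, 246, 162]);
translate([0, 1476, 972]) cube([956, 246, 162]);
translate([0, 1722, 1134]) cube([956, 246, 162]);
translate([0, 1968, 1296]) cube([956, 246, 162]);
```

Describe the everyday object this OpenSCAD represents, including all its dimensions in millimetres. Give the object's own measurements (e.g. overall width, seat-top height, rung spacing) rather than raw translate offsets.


A straight staircase of 9 solid steps. Each step is 956 mm wide (x), 246 mm deep (y, the going) and 162 mm tall (the rise). The first step rests on the floor; each subsequent step sits one going further in +y and one rise higher in +z, directly behind and above the previous step with no overlap.


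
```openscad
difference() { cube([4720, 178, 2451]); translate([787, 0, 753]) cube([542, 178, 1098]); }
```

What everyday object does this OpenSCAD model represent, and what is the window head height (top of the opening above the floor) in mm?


A wall with a window opening. The window head height is 1851 mm.

A wall with a rectangular opening subtracted — a window. Sill at z = 753, opening 1098 mm tall, so the head is at 753 + 1098 = 1851 mm.


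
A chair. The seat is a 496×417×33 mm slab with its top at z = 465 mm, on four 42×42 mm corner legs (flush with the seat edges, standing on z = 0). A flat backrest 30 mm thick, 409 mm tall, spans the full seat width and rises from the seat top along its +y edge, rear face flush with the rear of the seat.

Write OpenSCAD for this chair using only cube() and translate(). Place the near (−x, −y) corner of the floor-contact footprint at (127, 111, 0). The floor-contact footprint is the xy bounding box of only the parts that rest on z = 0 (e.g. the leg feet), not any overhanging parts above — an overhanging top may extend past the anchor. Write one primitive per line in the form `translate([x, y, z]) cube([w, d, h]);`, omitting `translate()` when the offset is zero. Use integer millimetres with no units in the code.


translate([127, 111, 432]) cube([496, 417, 33]);
translate([127, 111, 0]) cube([42, 42, 432]);
translate([581, 111, 0]) cube([42, 42, 432]);
translate([127, 486, 0]) cube([42, 42, 432]);
translate([581, 486, 0]) cube([42, 42, 432]);
translate([127, 498, 465]) cube([496, 30, 409]);


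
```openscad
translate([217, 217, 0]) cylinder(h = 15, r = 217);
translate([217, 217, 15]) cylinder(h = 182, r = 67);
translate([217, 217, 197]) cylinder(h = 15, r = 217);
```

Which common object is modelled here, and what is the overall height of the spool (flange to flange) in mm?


A spool. The overall height is 212 mm.

Three coaxial cylinders, large–small–large — a spool. Two 15 mm flanges and a 182 mm core give 15 + 182 + 15 = 212 mm.


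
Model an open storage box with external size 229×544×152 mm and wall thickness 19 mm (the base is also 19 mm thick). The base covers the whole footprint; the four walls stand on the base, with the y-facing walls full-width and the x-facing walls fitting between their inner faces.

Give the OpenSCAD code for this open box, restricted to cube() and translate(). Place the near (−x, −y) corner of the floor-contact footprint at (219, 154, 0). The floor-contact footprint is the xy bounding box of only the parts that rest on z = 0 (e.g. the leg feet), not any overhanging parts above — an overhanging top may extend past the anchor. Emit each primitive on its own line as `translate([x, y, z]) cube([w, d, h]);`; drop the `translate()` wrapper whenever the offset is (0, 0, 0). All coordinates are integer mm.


translate([219, 154, 0]) cube([229, 544, 19]);
translate([219, 154, 19]) cube([229, 19, 133]);
translate([219, 679, 19]) cube([229, 19, 133]);
translate([219, 173, 19]) cube([19, 506, 133]);
translate([429, 173, 19]) cube([19, 506, 133]);


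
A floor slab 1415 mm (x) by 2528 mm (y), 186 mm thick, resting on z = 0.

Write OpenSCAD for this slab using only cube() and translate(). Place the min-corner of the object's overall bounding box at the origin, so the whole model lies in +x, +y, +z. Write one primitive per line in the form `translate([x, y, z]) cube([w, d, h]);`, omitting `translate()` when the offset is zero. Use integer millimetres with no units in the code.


cube([1415, 2528, 186]);


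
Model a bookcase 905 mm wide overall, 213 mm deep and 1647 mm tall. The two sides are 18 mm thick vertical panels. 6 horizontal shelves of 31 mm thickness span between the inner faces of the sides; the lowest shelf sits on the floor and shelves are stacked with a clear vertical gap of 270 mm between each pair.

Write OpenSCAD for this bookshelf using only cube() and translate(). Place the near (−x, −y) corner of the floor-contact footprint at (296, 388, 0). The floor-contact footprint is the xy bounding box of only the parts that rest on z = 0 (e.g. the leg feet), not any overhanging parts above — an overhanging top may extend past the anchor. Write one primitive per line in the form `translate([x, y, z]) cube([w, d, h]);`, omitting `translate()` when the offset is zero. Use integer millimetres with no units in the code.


translate([296, 388, 0]) cube([18, 213, 1647]);
translate([1183, 388, 0]) cube([18, 213, 1647]);
translate([314, 388, 0]) cube([869, 213, 31]);
translate([314, 388, 301]) cube([869, 213, 31]);
translate([314, 388, 602]) cube([869, 213, 31]);
translate([314, 388, 903]) cube([869, 213, 31]);
translate([314, 388, 1204]) cube([869, 213, 31]);
translate([314, 388, 1505]) cube([869, 213, 31]);


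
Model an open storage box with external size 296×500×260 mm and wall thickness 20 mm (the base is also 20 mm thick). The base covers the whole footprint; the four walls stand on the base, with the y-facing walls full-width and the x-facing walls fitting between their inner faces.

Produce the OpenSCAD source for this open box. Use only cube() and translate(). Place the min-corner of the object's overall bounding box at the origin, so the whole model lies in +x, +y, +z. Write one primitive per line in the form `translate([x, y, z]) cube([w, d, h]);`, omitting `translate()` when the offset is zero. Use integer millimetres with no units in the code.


cube([296, 500, 20]);
translate([0, 0, 20]) cube([296, 20, 240]);
translate([0, 480, 20]) cube([296, 20, 240]);
translate([0, 20, 20]) cube([20, 460, 240]);
translate([276, 20, 20]) cube([20, 460, 240]);


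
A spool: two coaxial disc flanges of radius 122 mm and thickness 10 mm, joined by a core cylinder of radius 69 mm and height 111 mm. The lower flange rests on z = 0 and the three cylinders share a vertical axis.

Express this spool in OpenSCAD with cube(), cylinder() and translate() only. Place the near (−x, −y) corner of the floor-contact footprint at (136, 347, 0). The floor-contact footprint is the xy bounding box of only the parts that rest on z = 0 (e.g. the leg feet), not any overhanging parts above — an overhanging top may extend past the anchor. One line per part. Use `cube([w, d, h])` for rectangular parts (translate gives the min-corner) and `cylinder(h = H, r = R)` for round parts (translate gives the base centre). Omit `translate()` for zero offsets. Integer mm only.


translate([258, 469, 0]) cylinder(h = 10, r = 122);
translate([258, 469, 10]) cylinder(h = 111, r = 69);
translate([258, 469, 121]) cylinder(h = 10, r = 122);


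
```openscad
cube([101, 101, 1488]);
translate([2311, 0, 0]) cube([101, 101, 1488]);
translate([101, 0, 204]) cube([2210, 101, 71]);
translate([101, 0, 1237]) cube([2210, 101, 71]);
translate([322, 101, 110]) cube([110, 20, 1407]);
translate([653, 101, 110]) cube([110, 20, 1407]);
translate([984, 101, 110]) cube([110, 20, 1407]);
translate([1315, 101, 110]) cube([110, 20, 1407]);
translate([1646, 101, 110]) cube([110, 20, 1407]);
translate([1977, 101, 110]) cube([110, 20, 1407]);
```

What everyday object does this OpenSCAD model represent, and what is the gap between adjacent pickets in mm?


A fence section. The picket gap is 221 mm.

Two posts, two rails, 6 pickets — a fence section. Span 2210 mm holds 6 pickets of 110 mm with 7 equal gaps: ⌊(2210 − 6·110) / 7⌋ = 221 mm.


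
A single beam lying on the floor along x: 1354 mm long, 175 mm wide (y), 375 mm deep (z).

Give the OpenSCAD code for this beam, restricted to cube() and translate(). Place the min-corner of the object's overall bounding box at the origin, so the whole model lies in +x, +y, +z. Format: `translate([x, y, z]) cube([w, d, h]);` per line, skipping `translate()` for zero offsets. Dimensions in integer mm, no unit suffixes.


cube([1354, 175, 375]);


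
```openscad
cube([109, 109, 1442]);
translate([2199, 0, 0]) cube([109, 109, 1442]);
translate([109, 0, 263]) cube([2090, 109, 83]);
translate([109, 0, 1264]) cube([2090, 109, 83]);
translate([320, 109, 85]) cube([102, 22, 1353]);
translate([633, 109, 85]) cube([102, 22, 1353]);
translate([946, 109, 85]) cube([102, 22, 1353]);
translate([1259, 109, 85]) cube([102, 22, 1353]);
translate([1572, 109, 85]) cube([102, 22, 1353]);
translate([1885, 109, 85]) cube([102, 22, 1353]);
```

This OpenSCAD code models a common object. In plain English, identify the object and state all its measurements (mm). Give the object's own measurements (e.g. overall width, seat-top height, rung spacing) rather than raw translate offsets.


A fence section. Two 109×109 mm posts, 1442 mm tall, stand on the floor with a clear span of 2090 mm between their inner faces. Two horizontal rails of 109×83 mm section span the gap between the posts with their undersides at z = 263 mm and z = 1264 mm, flush with the posts' −y face. 6 pickets, each 102 mm wide, 22 mm thick and 1353 mm tall, are fixed to the +y face of the rails with their bottoms at z = 85 mm, spaced across the span with a 211 mm gap after the −x post and between neighbouring pickets, with 212 mm left before the +x post.
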